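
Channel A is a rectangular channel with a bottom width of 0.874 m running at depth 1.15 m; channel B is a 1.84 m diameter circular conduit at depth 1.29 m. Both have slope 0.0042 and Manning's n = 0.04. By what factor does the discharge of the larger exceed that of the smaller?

2.85

Channel A: Flow area A = b·y = 0.874 × 1.15 = 1.005 m². Wetted perimeter P = b + 2y = 0.874 + 2×1.15 = 3.174 m. Hydraulic radius R = A/P = 1.005/3.174 = 0.3167 m. Q_A = (1/0.04)·1.005·0.3167^(2/3)·√0.0042 = 0.7566 m³/s.
Channel B: For a circular section of diameter D = 1.84 m at depth y = 1.29 m, the central angle is θ = 2 arccos(1 − 2y/D) = 3.969 rad. Then A = (D²/8)(θ − sin θ) = 1.991 m² and P = Dθ/2 = 3.652 m. Hydraulic radius R = A/P = 1.991/3.652 = 0.5453 m. Q_B = (1/0.04)·1.991·0.5453^(2/3)·√0.0042 = 2.154 m³/s.
The larger discharge is 2.154 m³/s and the smaller is 0.7566 m³/s; the ratio is 2.85.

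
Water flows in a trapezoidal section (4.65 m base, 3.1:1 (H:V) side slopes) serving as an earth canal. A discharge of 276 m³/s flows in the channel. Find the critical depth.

At critical depth, Q² T / (g A³) = 1, i.e. A³/T = Q²/g = 276²/9.81 = 7765.
Try y = 4.56 m: A³/T = 19090 — over.
Try y = 3.17 m: A³/T = 3977 — short.
Try y = 3.71 m: A³/T = 7780 — matches.

y_c = 3.71 m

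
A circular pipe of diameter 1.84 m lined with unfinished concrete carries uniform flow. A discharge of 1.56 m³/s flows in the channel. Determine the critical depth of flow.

y_c = 0.6 m

At critical depth, Q² T / (g A³) = 1, i.e. A³/T = Q²/g = 1.56²/9.81 = 0.2481.
Trying y = 0.692 m: A³/T = 0.4288 — high.
Trying y = 0.469 m: A³/T = 0.09507 — low.
Trying y = 0.6 m: A³/T = 0.2473 — matches.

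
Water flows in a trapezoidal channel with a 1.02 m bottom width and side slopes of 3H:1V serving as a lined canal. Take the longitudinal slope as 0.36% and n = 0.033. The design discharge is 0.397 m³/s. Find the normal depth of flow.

y_n = 0.317 m

Manning's equation rearranged: A R^(2/3) = nQ / (1·√S) = 0.033 × 0.397 / (√0.0036) = 0.2184.
Trying y = 0.378 m: A R^(2/3) = 0.3133 — over.
Trying y = 0.259 m: A R^(2/3) = 0.1457 — short.
Trying y = 0.317 m: A R^(2/3) = 0.2183 — matches.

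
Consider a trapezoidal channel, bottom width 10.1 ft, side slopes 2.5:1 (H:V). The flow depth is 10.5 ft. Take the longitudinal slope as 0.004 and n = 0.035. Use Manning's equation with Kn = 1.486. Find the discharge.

Q = 3280 ft³/s

With bottom width b = 10.1 ft and side slope z = 2.5: A = (b + zy)y = (10.1 + 2.5×10.5)×10.5 = 381.7 ft²; P = b + 2y√(1+z²) = 10.1 + 2×10.5×2.693 = 66.64 ft.
Hydraulic radius R = A/P = 381.7/66.64 = 5.727 ft.
Manning's equation: Q = (1.486/n) A R^(2/3) S^(1/2) = (1.486/0.035) × 381.7 × 5.727^(2/3) × 0.004^(1/2) = 3280 ft³/s.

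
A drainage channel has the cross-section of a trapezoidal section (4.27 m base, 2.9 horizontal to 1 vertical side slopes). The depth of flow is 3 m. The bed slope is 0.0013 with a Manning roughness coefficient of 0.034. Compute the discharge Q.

Q = 59.1 m³/s

With bottom width b = 4.27 m and side slope z = 2.9: A = (b + zy)y = (4.27 + 2.9×3)×3 = 38.91 m²; P = b + 2y√(1+z²) = 4.27 + 2×3×3.068 = 22.68 m.
Hydraulic radius R = A/P = 38.91/22.68 = 1.716 m.
Manning's equation: Q = (1/n) A R^(2/3) S^(1/2) = (1/0.034) × 38.91 × 1.716^(2/3) × 0.0013^(1/2) = 59.1 m³/s.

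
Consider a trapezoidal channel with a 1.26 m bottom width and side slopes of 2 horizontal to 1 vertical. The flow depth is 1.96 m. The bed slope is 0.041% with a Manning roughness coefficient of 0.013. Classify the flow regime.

subcritical

With bottom width b = 1.26 m and side slope z = 2: A = (b + zy)y = (1.26 + 2×1.96)×1.96 = 10.15 m²; P = b + 2y√(1+z²) = 1.26 + 2×1.96×2.236 = 10.03 m.
Hydraulic radius R = A/P = 10.15/10.03 = 1.013 m.
V = (1/n) R^(2/3) √S = (1/0.013) × 1.013^(2/3) × √0.00041 = 1.571 m/s. Hydraulic depth D_h = A/T = 10.15/9.1 = 1.116 m.
Froude number Fr = V/√(g·D_h) = 1.571/√(9.81×1.116) = 0.475, which is less than 1, so the flow is subcritical.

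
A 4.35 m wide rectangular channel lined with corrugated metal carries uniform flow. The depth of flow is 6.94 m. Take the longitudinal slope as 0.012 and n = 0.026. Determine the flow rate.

Flow area A = b·y = 4.35 × 6.94 = 30.19 m². Wetted perimeter P = b + 2y = 4.35 + 2×6.94 = 18.23 m.
Hydraulic radius R = A/P = 30.19/18.23 = 1.656 m.
Manning's equation: Q = (1/n) A R^(2/3) S^(1/2) = (1/0.026) × 30.19 × 1.656^(2/3) × 0.012^(1/2) = 178 m³/s.

Q = 178 m³/s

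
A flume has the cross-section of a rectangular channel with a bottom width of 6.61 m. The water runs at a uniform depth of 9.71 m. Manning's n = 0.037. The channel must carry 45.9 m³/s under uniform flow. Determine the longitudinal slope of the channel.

S = 0.00021

Flow area A = b·y = 6.61 × 9.71 = 64.18 m². Wetted perimeter P = b + 2y = 6.61 + 2×9.71 = 26.03 m.
Hydraulic radius R = A/P = 64.18/26.03 = 2.466 m.
From Manning's equation, S = [nQ / (1 A R^(2/3))]² = [0.037 × 45.9 / (1 × 64.18 × 2.466^(2/3))]² = 0.00021.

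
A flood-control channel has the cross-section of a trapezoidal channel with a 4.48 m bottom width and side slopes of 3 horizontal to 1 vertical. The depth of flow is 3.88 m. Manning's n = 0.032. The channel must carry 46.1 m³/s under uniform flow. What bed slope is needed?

With bottom width b = 4.48 m and side slope z = 3: A = (b + zy)y = (4.48 + 3×3.88)×3.88 = 62.55 m²; P = b + 2y√(1+z²) = 4.48 + 2×3.88×3.162 = 29.02 m.
Hydraulic radius R = A/P = 62.55/29.02 = 2.155 m.
From Manning's equation, S = [nQ / (1 A R^(2/3))]² = [0.032 × 46.1 / (1 × 62.55 × 2.155^(2/3))]² = 0.0002.

S = 0.0002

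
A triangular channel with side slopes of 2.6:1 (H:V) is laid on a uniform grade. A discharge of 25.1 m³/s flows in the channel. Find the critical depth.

At critical depth, Q² T / (g A³) = 1, i.e. A³/T = Q²/g = 25.1²/9.81 = 64.22.
Trying y = 2.24 m: A³/T = 190.6 — high.
Trying y = 1.8 m: A³/T = 63.87 — close enough.

y_c = 1.8 m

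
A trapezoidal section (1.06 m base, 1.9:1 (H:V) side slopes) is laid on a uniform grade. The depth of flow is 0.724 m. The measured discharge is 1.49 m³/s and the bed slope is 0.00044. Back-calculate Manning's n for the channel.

With bottom width b = 1.06 m and side slope z = 1.9: A = (b + zy)y = (1.06 + 1.9×0.724)×0.724 = 1.763 m²; P = b + 2y√(1+z²) = 1.06 + 2×0.724×2.147 = 4.169 m.
Hydraulic radius R = A/P = 1.763/4.169 = 0.423 m.
Rearranging Manning's equation: n = (1/Q) A R^(2/3) S^(1/2) = (1/1.49) × 1.763 × 0.423^(2/3) × √0.00044 = 0.014.

n = 0.014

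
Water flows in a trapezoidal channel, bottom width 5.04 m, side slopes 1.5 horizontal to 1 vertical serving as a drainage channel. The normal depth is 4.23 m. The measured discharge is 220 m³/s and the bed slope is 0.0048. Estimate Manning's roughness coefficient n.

n = 0.027

With bottom width b = 5.04 m and side slope z = 1.5: A = (b + zy)y = (5.04 + 1.5×4.23)×4.23 = 48.16 m²; P = b + 2y√(1+z²) = 5.04 + 2×4.23×1.803 = 20.29 m.
Hydraulic radius R = A/P = 48.16/20.29 = 2.373 m.
Rearranging Manning's equation: n = (1/Q) A R^(2/3) S^(1/2) = (1/220) × 48.16 × 2.373^(2/3) × √0.0048 = 0.027.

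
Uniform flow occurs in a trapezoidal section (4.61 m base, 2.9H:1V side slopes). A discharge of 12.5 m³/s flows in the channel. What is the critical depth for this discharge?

At critical depth, Q² T / (g A³) = 1, i.e. A³/T = Q²/g = 12.5²/9.81 = 15.93.
Trying y = 0.955 m: A³/T = 34.49 — too large.
Trying y = 0.767 m: A³/T = 15.9 — matches.

y_c = 0.767 m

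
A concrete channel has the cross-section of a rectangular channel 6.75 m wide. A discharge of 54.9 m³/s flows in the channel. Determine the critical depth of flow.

For a rectangular channel, critical depth y_c = (q²/g)^(1/3) where q = Q/b = 54.9/6.75 = 8.133 m²/s.
So y_c = (8.133²/9.81)^(1/3) = 1.89 m.

y_c = 1.89 m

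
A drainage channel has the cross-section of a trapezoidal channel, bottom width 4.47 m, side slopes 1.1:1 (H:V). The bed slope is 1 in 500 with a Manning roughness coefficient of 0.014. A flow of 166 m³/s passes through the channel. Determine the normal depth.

Manning's equation rearranged: A R^(2/3) = nQ / (1·√S) = 0.014 × 166 / (√0.002) = 51.97.
At y = 3.36 m: A R^(2/3) = 42.05 — short.
At y = 4.39 m: A R^(2/3) = 71.74 — over.
At y = 3.74 m: A R^(2/3) = 51.96 — matches.

y_n = 3.74 m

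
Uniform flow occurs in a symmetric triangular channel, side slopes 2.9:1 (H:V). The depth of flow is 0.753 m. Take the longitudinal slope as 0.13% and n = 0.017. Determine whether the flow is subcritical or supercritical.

subcritical

For a triangular section with side slope z = 2.9: A = zy² = 2.9×0.753² = 1.644 m²; P = 2y√(1+z²) = 2×0.753×3.068 = 4.62 m.
Hydraulic radius R = A/P = 1.644/4.62 = 0.3559 m.
V = (1/n) R^(2/3) √S = (1/0.017) × 0.3559^(2/3) × √0.0013 = 1.065 m/s. Hydraulic depth D_h = A/T = 1.644/4.367 = 0.3765 m.
Froude number Fr = V/√(g·D_h) = 1.065/√(9.81×0.3765) = 0.554, which is less than 1, so the flow is subcritical.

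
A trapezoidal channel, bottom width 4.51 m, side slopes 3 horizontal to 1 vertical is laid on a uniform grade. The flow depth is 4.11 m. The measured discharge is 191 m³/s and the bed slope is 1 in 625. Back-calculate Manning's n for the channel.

With bottom width b = 4.51 m and side slope z = 3: A = (b + zy)y = (4.51 + 3×4.11)×4.11 = 69.21 m²; P = b + 2y√(1+z²) = 4.51 + 2×4.11×3.162 = 30.5 m.
Hydraulic radius R = A/P = 69.21/30.5 = 2.269 m.
Rearranging Manning's equation: n = (1/Q) A R^(2/3) S^(1/2) = (1/191) × 69.21 × 2.269^(2/3) × √0.0016 = 0.025.

n = 0.025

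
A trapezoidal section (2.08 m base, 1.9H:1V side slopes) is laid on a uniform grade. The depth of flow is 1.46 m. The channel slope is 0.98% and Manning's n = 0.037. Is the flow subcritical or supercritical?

With bottom width b = 2.08 m and side slope z = 1.9: A = (b + zy)y = (2.08 + 1.9×1.46)×1.46 = 7.087 m²; P = b + 2y√(1+z²) = 2.08 + 2×1.46×2.147 = 8.35 m.
Hydraulic radius R = A/P = 7.087/8.35 = 0.8488 m.
V = (1/n) R^(2/3) √S = (1/0.037) × 0.8488^(2/3) × √0.0098 = 2.398 m/s. Hydraulic depth D_h = A/T = 7.087/7.628 = 0.9291 m.
Froude number Fr = V/√(g·D_h) = 2.398/√(9.81×0.9291) = 0.794, which is less than 1, so the flow is subcritical.

subcritical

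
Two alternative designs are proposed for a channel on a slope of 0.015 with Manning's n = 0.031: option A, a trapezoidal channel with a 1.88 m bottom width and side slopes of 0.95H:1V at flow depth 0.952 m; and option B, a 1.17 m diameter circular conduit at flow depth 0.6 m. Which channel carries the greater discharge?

Channel A: With bottom width b = 1.88 m and side slope z = 0.95: A = (b + zy)y = (1.88 + 0.95×0.952)×0.952 = 2.651 m²; P = b + 2y√(1+z²) = 1.88 + 2×0.952×1.379 = 4.506 m. Hydraulic radius R = A/P = 2.651/4.506 = 0.5882 m. Q_A = (1/0.031)·2.651·0.5882^(2/3)·√0.015 = 7.352 m³/s.
Channel B: For a circular section of diameter D = 1.17 m at depth y = 0.6 m, the central angle is θ = 2 arccos(1 − 2y/D) = 3.193 rad. Then A = (D²/8)(θ − sin θ) = 0.5551 m² and P = Dθ/2 = 1.868 m. Hydraulic radius R = A/P = 0.5551/1.868 = 0.2972 m. Q_B = (1/0.031)·0.5551·0.2972^(2/3)·√0.015 = 0.9767 m³/s.
Q_A = 7.352 m³/s vs Q_B = 0.9767 m³/s, so channel A carries more.

channel A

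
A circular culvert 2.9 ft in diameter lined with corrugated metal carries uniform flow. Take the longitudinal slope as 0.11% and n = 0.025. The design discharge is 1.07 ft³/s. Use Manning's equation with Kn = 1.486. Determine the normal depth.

Manning's equation rearranged: A R^(2/3) = nQ / (1.486·√S) = 0.025 × 1.07 / (1.486 × √0.0011) = 0.5428.
Try y = 0.753 ft: A R^(2/3) = 0.787 — too large.
Try y = 0.501 ft: A R^(2/3) = 0.3464 — too small.
Try y = 0.625 ft: A R^(2/3) = 0.5428 — matches.

y_n = 0.625 ft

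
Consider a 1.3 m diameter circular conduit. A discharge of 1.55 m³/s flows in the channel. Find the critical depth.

At critical depth, Q² T / (g A³) = 1, i.e. A³/T = Q²/g = 1.55²/9.81 = 0.2449.
Trying y = 0.78 m: A³/T = 0.4514 — too large.
Trying y = 0.55 m: A³/T = 0.1187 — too small.
Trying y = 0.665 m: A³/T = 0.2453 — ≈ 0.2449.

y_c = 0.665 m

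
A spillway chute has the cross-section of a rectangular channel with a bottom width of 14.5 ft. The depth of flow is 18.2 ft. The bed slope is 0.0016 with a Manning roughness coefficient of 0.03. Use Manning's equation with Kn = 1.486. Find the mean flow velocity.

Flow area A = b·y = 14.5 × 18.2 = 263.9 ft². Wetted perimeter P = b + 2y = 14.5 + 2×18.2 = 50.9 ft.
Hydraulic radius R = A/P = 263.9/50.9 = 5.185 ft.
From Manning's equation, V = (1.486/n) R^(2/3) S^(1/2) = (1.486/0.03) × 5.185^(2/3) × 0.0016^(1/2) = 5.94 ft/s.

V = 5.94 ft/s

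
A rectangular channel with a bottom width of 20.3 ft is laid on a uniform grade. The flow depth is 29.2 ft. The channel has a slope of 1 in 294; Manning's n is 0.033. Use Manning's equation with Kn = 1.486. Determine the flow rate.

Q = 5980 ft³/s

Flow area A = b·y = 20.3 × 29.2 = 592.8 ft². Wetted perimeter P = b + 2y = 20.3 + 2×29.2 = 78.7 ft.
Hydraulic radius R = A/P = 592.8/78.7 = 7.532 ft.
Manning's equation: Q = (1.486/n) A R^(2/3) S^(1/2) = (1.486/0.033) × 592.8 × 7.532^(2/3) × 0.003401^(1/2) = 5980 ft³/s.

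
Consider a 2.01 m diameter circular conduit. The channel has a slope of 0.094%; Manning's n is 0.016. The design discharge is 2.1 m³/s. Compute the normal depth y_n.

Manning's equation rearranged: A R^(2/3) = nQ / (1·√S) = 0.016 × 2.1 / (√0.00094) = 1.096.
At y = 1.17 m: A R^(2/3) = 1.286 — over.
At y = 0.776 m: A R^(2/3) = 0.6332 — short.
At y = 1.06 m: A R^(2/3) = 1.097 — close enough.

y_n = 1.06 m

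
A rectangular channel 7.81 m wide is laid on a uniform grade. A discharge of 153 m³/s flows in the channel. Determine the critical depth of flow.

y_c = 3.39 m

For a rectangular channel, critical depth y_c = (q²/g)^(1/3) where q = Q/b = 153/7.81 = 19.59 m²/s.
So y_c = (19.59²/9.81)^(1/3) = 3.39 m.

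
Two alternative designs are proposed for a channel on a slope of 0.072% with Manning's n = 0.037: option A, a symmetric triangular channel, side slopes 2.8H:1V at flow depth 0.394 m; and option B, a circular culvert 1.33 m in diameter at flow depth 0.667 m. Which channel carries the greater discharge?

Channel A: For a triangular section with side slope z = 2.8: A = zy² = 2.8×0.394² = 0.4347 m²; P = 2y√(1+z²) = 2×0.394×2.973 = 2.343 m. Hydraulic radius R = A/P = 0.4347/2.343 = 0.1855 m. Q_A = (1/0.037)·0.4347·0.1855^(2/3)·√0.00072 = 0.1025 m³/s.
Channel B: For a circular section of diameter D = 1.33 m at depth y = 0.667 m, the central angle is θ = 2 arccos(1 − 2y/D) = 3.148 rad. Then A = (D²/8)(θ − sin θ) = 0.6973 m² and P = Dθ/2 = 2.093 m. Hydraulic radius R = A/P = 0.6973/2.093 = 0.3331 m. Q_B = (1/0.037)·0.6973·0.3331^(2/3)·√0.00072 = 0.243 m³/s.
Q_A = 0.1025 m³/s vs Q_B = 0.243 m³/s, so channel B carries more.

channel B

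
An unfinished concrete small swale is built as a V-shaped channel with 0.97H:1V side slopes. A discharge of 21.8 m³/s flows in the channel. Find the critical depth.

At critical depth, Q² T / (g A³) = 1, i.e. A³/T = Q²/g = 21.8²/9.81 = 48.44.
Try y = 2.77 m: A³/T = 76.72 — too large.
Try y = 1.96 m: A³/T = 13.61 — too small.
Try y = 2.53 m: A³/T = 48.77 — close enough.

y_c = 2.53 m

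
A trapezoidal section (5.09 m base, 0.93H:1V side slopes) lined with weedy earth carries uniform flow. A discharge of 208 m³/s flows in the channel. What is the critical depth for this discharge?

y_c = 4.26 m

At critical depth, Q² T / (g A³) = 1, i.e. A³/T = Q²/g = 208²/9.81 = 4410.
At y = 5.27 m: A³/T = 9802 — over.
At y = 4.26 m: A³/T = 4406 — matches.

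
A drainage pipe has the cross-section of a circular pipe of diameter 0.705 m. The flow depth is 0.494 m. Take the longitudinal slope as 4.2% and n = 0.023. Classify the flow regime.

supercritical

For a circular section of diameter D = 0.705 m at depth y = 0.494 m, the central angle is θ = 2 arccos(1 − 2y/D) = 3.968 rad. Then A = (D²/8)(θ − sin θ) = 0.2922 m² and P = Dθ/2 = 1.399 m.
Hydraulic radius R = A/P = 0.2922/1.399 = 0.2089 m.
V = (1/n) R^(2/3) √S = (1/0.023) × 0.2089^(2/3) × √0.042 = 3.137 m/s. Hydraulic depth D_h = A/T = 0.2922/0.6457 = 0.4525 m.
Froude number Fr = V/√(g·D_h) = 3.137/√(9.81×0.4525) = 1.49, which is greater than 1, so the flow is supercritical.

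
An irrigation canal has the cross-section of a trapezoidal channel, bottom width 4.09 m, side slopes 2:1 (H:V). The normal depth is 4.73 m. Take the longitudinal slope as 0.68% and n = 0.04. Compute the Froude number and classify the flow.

With bottom width b = 4.09 m and side slope z = 2: A = (b + zy)y = (4.09 + 2×4.73)×4.73 = 64.09 m²; P = b + 2y√(1+z²) = 4.09 + 2×4.73×2.236 = 25.24 m.
Hydraulic radius R = A/P = 64.09/25.24 = 2.539 m.
V = (1/n) R^(2/3) √S = (1/0.04) × 2.539^(2/3) × √0.0068 = 3.837 m/s. Hydraulic depth D_h = A/T = 64.09/23.01 = 2.785 m.
Froude number Fr = V/√(g·D_h) = 3.837/√(9.81×2.785) = 0.734, which is less than 1, so the flow is subcritical.

subcritical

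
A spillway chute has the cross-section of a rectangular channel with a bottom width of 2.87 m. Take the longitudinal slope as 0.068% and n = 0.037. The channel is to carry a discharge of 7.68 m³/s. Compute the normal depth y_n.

y_n = 3.71 m

Manning's equation rearranged: A R^(2/3) = nQ / (1·√S) = 0.037 × 7.68 / (√0.00068) = 10.9.
Try y = 2.66 m: A R^(2/3) = 7.285 — low.
Try y = 4.46 m: A R^(2/3) = 13.52 — high.
Try y = 3.71 m: A R^(2/3) = 10.89 — matches.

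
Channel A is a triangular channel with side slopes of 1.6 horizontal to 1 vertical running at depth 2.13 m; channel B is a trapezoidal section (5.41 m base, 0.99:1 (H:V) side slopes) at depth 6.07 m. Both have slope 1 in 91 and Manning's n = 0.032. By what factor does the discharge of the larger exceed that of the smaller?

21.6

Channel A: For a triangular section with side slope z = 1.6: A = zy² = 1.6×2.13² = 7.259 m²; P = 2y√(1+z²) = 2×2.13×1.887 = 8.038 m. Hydraulic radius R = A/P = 7.259/8.038 = 0.9031 m. Q_A = (1/0.032)·7.259·0.9031^(2/3)·√0.01099 = 22.22 m³/s.
Channel B: With bottom width b = 5.41 m and side slope z = 0.99: A = (b + zy)y = (5.41 + 0.99×6.07)×6.07 = 69.32 m²; P = b + 2y√(1+z²) = 5.41 + 2×6.07×1.407 = 22.49 m. Hydraulic radius R = A/P = 69.32/22.49 = 3.082 m. Q_B = (1/0.032)·69.32·3.082^(2/3)·√0.01099 = 480.9 m³/s.
The larger discharge is 480.9 m³/s and the smaller is 22.22 m³/s; the ratio is 21.6.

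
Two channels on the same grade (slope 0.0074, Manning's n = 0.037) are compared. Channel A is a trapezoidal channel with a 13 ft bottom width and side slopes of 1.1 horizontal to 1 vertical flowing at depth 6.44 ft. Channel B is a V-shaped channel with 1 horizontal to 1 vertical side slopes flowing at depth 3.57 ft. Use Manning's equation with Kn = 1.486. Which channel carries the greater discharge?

Channel A: With bottom width b = 13 ft and side slope z = 1.1: A = (b + zy)y = (13 + 1.1×6.44)×6.44 = 129.3 ft²; P = b + 2y√(1+z²) = 13 + 2×6.44×1.487 = 32.15 ft. Hydraulic radius R = A/P = 129.3/32.15 = 4.023 ft. Q_A = (1.486/0.037)·129.3·4.023^(2/3)·√0.0074 = 1130 ft³/s.
Channel B: For a triangular section with side slope z = 1: A = zy² = 1×3.57² = 12.74 ft²; P = 2y√(1+z²) = 2×3.57×1.414 = 10.1 ft. Hydraulic radius R = A/P = 12.74/10.1 = 1.262 ft. Q_B = (1.486/0.037)·12.74·1.262^(2/3)·√0.0074 = 51.43 ft³/s.
Q_A = 1130 ft³/s vs Q_B = 51.43 ft³/s, so channel A carries more.

channel A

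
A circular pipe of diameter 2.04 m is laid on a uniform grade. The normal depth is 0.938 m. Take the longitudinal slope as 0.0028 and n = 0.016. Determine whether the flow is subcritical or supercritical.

For a circular section of diameter D = 2.04 m at depth y = 0.938 m, the central angle is θ = 2 arccos(1 − 2y/D) = 2.981 rad. Then A = (D²/8)(θ − sin θ) = 1.467 m² and P = Dθ/2 = 3.04 m.
Hydraulic radius R = A/P = 1.467/3.04 = 0.4826 m.
V = (1/n) R^(2/3) √S = (1/0.016) × 0.4826^(2/3) × √0.0028 = 2.035 m/s. Hydraulic depth D_h = A/T = 1.467/2.033 = 0.7215 m.
Froude number Fr = V/√(g·D_h) = 2.035/√(9.81×0.7215) = 0.765, which is less than 1, so the flow is subcritical.

subcritical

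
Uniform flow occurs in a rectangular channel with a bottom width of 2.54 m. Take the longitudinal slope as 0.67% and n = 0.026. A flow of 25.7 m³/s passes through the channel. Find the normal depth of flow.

y_n = 3.39 m

Manning's equation rearranged: A R^(2/3) = nQ / (1·√S) = 0.026 × 25.7 / (√0.0067) = 8.163.
Trying y = 3.85 m: A R^(2/3) = 9.483 — over.
Trying y = 3.39 m: A R^(2/3) = 8.168 — close enough.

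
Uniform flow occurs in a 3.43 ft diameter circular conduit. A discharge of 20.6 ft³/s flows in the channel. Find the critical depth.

y_c = 1.4 ft

At critical depth, Q² T / (g A³) = 1, i.e. A³/T = Q²/g = 20.6²/32.2 = 13.18.
Try y = 1.03 ft: A³/T = 4.046 — too small.
Try y = 1.4 ft: A³/T = 13.22 — matches.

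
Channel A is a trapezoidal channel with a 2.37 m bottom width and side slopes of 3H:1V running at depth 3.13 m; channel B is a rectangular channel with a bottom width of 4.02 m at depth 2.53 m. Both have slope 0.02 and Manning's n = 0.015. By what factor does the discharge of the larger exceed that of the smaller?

4.71

Channel A: With bottom width b = 2.37 m and side slope z = 3: A = (b + zy)y = (2.37 + 3×3.13)×3.13 = 36.81 m²; P = b + 2y√(1+z²) = 2.37 + 2×3.13×3.162 = 22.17 m. Hydraulic radius R = A/P = 36.81/22.17 = 1.661 m. Q_A = (1/0.015)·36.81·1.661^(2/3)·√0.02 = 486.7 m³/s.
Channel B: Flow area A = b·y = 4.02 × 2.53 = 10.17 m². Wetted perimeter P = b + 2y = 4.02 + 2×2.53 = 9.08 m. Hydraulic radius R = A/P = 10.17/9.08 = 1.12 m. Q_B = (1/0.015)·10.17·1.12^(2/3)·√0.02 = 103.4 m³/s.
The larger discharge is 486.7 m³/s and the smaller is 103.4 m³/s; the ratio is 4.71.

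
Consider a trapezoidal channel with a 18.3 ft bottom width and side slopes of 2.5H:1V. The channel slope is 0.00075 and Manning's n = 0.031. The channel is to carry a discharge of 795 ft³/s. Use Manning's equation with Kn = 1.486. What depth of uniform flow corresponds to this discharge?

y_n = 6.61 ft

Manning's equation rearranged: A R^(2/3) = nQ / (1.486·√S) = 0.031 × 795 / (1.486 × √0.00075) = 605.6.
Try y = 8.37 ft: A R^(2/3) = 983 — over.
Try y = 5.13 ft: A R^(2/3) = 366.4 — short.
Try y = 6.61 ft: A R^(2/3) = 606 — matches.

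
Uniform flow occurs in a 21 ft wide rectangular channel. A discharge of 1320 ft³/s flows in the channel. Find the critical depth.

y_c = 4.97 ft

For a rectangular channel, critical depth y_c = (q²/g)^(1/3) where q = Q/b = 1320/21 = 62.86 ft²/s.
So y_c = (62.86²/32.2)^(1/3) = 4.97 ft.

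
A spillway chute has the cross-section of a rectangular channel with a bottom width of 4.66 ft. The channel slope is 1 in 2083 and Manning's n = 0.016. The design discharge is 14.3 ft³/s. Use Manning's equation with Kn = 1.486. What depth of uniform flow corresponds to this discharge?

Manning's equation rearranged: A R^(2/3) = nQ / (1.486·√S) = 0.016 × 14.3 / (1.486 × √0.0004801) = 7.027.
Try y = 1.93 ft: A R^(2/3) = 9.324 — over.
Try y = 1.57 ft: A R^(2/3) = 7.01 — close enough.

y_n = 1.57 ft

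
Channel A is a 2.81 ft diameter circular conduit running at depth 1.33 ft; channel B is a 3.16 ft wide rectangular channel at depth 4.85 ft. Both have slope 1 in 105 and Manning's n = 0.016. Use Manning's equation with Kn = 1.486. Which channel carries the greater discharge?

Channel A: For a circular section of diameter D = 2.81 ft at depth y = 1.33 ft, the central angle is θ = 2 arccos(1 − 2y/D) = 3.035 rad. Then A = (D²/8)(θ − sin θ) = 2.89 ft² and P = Dθ/2 = 4.264 ft. Hydraulic radius R = A/P = 2.89/4.264 = 0.6778 ft. Q_A = (1.486/0.016)·2.89·0.6778^(2/3)·√0.009524 = 20.21 ft³/s.
Channel B: Flow area A = b·y = 3.16 × 4.85 = 15.33 ft². Wetted perimeter P = b + 2y = 3.16 + 2×4.85 = 12.86 ft. Hydraulic radius R = A/P = 15.33/12.86 = 1.192 ft. Q_B = (1.486/0.016)·15.33·1.192^(2/3)·√0.009524 = 156.1 ft³/s.
Q_A = 20.21 ft³/s vs Q_B = 156.1 ft³/s, so channel B carries more.

channel B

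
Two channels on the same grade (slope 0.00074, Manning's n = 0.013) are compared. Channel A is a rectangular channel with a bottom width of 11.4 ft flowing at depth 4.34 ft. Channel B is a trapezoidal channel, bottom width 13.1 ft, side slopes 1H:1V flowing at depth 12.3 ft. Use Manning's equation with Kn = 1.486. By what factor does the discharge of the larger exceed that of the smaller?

Channel A: Flow area A = b·y = 11.4 × 4.34 = 49.48 ft². Wetted perimeter P = b + 2y = 11.4 + 2×4.34 = 20.08 ft. Hydraulic radius R = A/P = 49.48/20.08 = 2.464 ft. Q_A = (1.486/0.013)·49.48·2.464^(2/3)·√0.00074 = 280.7 ft³/s.
Channel B: With bottom width b = 13.1 ft and side slope z = 1: A = (b + zy)y = (13.1 + 1×12.3)×12.3 = 312.4 ft²; P = b + 2y√(1+z²) = 13.1 + 2×12.3×1.414 = 47.89 ft. Hydraulic radius R = A/P = 312.4/47.89 = 6.524 ft. Q_B = (1.486/0.013)·312.4·6.524^(2/3)·√0.00074 = 3392 ft³/s.
The larger discharge is 3392 ft³/s and the smaller is 280.7 ft³/s; the ratio is 12.1.

12.1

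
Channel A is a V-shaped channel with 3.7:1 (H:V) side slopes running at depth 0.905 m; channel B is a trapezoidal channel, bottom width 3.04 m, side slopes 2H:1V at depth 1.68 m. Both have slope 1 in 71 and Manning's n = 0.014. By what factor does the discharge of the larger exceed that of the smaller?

6.24

Channel A: For a triangular section with side slope z = 3.7: A = zy² = 3.7×0.905² = 3.03 m²; P = 2y√(1+z²) = 2×0.905×3.833 = 6.937 m. Hydraulic radius R = A/P = 3.03/6.937 = 0.4368 m. Q_A = (1/0.014)·3.03·0.4368^(2/3)·√0.01408 = 14.79 m³/s.
Channel B: With bottom width b = 3.04 m and side slope z = 2: A = (b + zy)y = (3.04 + 2×1.68)×1.68 = 10.75 m²; P = b + 2y√(1+z²) = 3.04 + 2×1.68×2.236 = 10.55 m. Hydraulic radius R = A/P = 10.75/10.55 = 1.019 m. Q_B = (1/0.014)·10.75·1.019^(2/3)·√0.01408 = 92.29 m³/s.
The larger discharge is 92.29 m³/s and the smaller is 14.79 m³/s; the ratio is 6.24.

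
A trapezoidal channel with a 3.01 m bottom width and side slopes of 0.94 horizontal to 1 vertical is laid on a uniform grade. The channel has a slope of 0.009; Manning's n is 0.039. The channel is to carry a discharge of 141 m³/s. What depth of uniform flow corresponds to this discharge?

y_n = 4.66 m

Manning's equation rearranged: A R^(2/3) = nQ / (1·√S) = 0.039 × 141 / (√0.009) = 57.96.
Trying y = 5.4 m: A R^(2/3) = 79.32 — over.
Trying y = 3.8 m: A R^(2/3) = 37.84 — short.
Trying y = 4.66 m: A R^(2/3) = 57.89 — ≈ 57.96.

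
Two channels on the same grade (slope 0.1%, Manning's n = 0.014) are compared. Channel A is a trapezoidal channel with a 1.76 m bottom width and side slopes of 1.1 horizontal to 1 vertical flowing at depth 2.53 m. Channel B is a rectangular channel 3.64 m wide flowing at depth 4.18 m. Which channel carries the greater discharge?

channel B

Channel A: With bottom width b = 1.76 m and side slope z = 1.1: A = (b + zy)y = (1.76 + 1.1×2.53)×2.53 = 11.49 m²; P = b + 2y√(1+z²) = 1.76 + 2×2.53×1.487 = 9.282 m. Hydraulic radius R = A/P = 11.49/9.282 = 1.238 m. Q_A = (1/0.014)·11.49·1.238^(2/3)·√0.001 = 29.94 m³/s.
Channel B: Flow area A = b·y = 3.64 × 4.18 = 15.22 m². Wetted perimeter P = b + 2y = 3.64 + 2×4.18 = 12 m. Hydraulic radius R = A/P = 15.22/12 = 1.268 m. Q_B = (1/0.014)·15.22·1.268^(2/3)·√0.001 = 40.26 m³/s.
Q_A = 29.94 m³/s vs Q_B = 40.26 m³/s, so channel B carries more.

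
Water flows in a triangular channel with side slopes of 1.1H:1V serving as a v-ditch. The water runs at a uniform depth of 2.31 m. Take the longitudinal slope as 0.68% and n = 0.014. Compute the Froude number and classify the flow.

For a triangular section with side slope z = 1.1: A = zy² = 1.1×2.31² = 5.87 m²; P = 2y√(1+z²) = 2×2.31×1.487 = 6.868 m.
Hydraulic radius R = A/P = 5.87/6.868 = 0.8546 m.
V = (1/n) R^(2/3) √S = (1/0.014) × 0.8546^(2/3) × √0.0068 = 5.305 m/s. Hydraulic depth D_h = A/T = 5.87/5.082 = 1.155 m.
Froude number Fr = V/√(g·D_h) = 5.305/√(9.81×1.155) = 1.58, which is greater than 1, so the flow is supercritical.

supercritical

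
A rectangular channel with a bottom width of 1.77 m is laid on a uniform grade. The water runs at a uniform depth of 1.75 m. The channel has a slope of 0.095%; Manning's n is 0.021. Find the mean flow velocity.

Flow area A = b·y = 1.77 × 1.75 = 3.098 m². Wetted perimeter P = b + 2y = 1.77 + 2×1.75 = 5.27 m.
Hydraulic radius R = A/P = 3.098/5.27 = 0.5878 m.
From Manning's equation, V = (1/n) R^(2/3) S^(1/2) = (1/0.021) × 0.5878^(2/3) × 0.00095^(1/2) = 1.03 m/s.

V = 1.03 m/s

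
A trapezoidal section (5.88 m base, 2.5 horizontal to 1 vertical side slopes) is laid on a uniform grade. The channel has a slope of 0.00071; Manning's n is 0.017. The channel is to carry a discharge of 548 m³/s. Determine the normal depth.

y_n = 6.64 m

Manning's equation rearranged: A R^(2/3) = nQ / (1·√S) = 0.017 × 548 / (√0.00071) = 349.6.
At y = 8.13 m: A R^(2/3) = 562.5 — over.
At y = 5.79 m: A R^(2/3) = 254.9 — short.
At y = 6.64 m: A R^(2/3) = 349.6 — ≈ 349.6.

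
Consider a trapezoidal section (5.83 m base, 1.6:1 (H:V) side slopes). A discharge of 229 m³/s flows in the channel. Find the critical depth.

At critical depth, Q² T / (g A³) = 1, i.e. A³/T = Q²/g = 229²/9.81 = 5346.
Trying y = 2.7 m: A³/T = 1422 — too small.
Trying y = 4.39 m: A³/T = 9039 — too large.
Trying y = 3.84 m: A³/T = 5365 — close enough.

y_c = 3.84 m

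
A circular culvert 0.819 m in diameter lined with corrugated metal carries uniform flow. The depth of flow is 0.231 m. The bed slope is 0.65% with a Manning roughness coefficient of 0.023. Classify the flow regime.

For a circular section of diameter D = 0.819 m at depth y = 0.231 m, the central angle is θ = 2 arccos(1 − 2y/D) = 2.24 rad. Then A = (D²/8)(θ − sin θ) = 0.122 m² and P = Dθ/2 = 0.9171 m.
Hydraulic radius R = A/P = 0.122/0.9171 = 0.133 m.
V = (1/n) R^(2/3) √S = (1/0.023) × 0.133^(2/3) × √0.0065 = 0.9134 m/s. Hydraulic depth D_h = A/T = 0.122/0.7371 = 0.1655 m.
Froude number Fr = V/√(g·D_h) = 0.9134/√(9.81×0.1655) = 0.717, which is less than 1, so the flow is subcritical.

subcritical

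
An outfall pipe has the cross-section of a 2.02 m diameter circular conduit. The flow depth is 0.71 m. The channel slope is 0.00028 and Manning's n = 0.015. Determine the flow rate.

Q = 0.601 m³/s

For a circular section of diameter D = 2.02 m at depth y = 0.71 m, the central angle is θ = 2 arccos(1 − 2y/D) = 2.538 rad. Then A = (D²/8)(θ − sin θ) = 1.005 m² and P = Dθ/2 = 2.564 m.
Hydraulic radius R = A/P = 1.005/2.564 = 0.3922 m.
Manning's equation: Q = (1/n) A R^(2/3) S^(1/2) = (1/0.015) × 1.005 × 0.3922^(2/3) × 0.00028^(1/2) = 0.601 m³/s.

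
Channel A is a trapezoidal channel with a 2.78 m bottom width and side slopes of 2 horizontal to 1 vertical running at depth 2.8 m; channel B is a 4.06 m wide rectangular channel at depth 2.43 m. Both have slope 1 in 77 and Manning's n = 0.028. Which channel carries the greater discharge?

channel A

Channel A: With bottom width b = 2.78 m and side slope z = 2: A = (b + zy)y = (2.78 + 2×2.8)×2.8 = 23.46 m²; P = b + 2y√(1+z²) = 2.78 + 2×2.8×2.236 = 15.3 m. Hydraulic radius R = A/P = 23.46/15.3 = 1.533 m. Q_A = (1/0.028)·23.46·1.533^(2/3)·√0.01299 = 127 m³/s.
Channel B: Flow area A = b·y = 4.06 × 2.43 = 9.866 m². Wetted perimeter P = b + 2y = 4.06 + 2×2.43 = 8.92 m. Hydraulic radius R = A/P = 9.866/8.92 = 1.106 m. Q_B = (1/0.028)·9.866·1.106^(2/3)·√0.01299 = 42.94 m³/s.
Q_A = 127 m³/s vs Q_B = 42.94 m³/s, so channel A carries more.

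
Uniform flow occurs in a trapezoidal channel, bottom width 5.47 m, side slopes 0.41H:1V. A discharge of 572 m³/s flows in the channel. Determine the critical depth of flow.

y_c = 8.36 m

At critical depth, Q² T / (g A³) = 1, i.e. A³/T = Q²/g = 572²/9.81 = 33350.
At y = 10.5 m: A³/T = 76790 — high.
At y = 6.47 m: A³/T = 13470 — low.
At y = 8.36 m: A³/T = 33390 — close enough.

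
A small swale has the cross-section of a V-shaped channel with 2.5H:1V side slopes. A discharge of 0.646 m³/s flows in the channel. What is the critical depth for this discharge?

At critical depth, Q² T / (g A³) = 1, i.e. A³/T = Q²/g = 0.646²/9.81 = 0.04254.
At y = 0.491 m: A³/T = 0.08918 — high.
At y = 0.423 m: A³/T = 0.04232 — matches.

y_c = 0.423 m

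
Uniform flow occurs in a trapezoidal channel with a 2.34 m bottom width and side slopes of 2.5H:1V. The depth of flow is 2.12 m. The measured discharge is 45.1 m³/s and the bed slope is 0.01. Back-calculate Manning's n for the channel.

With bottom width b = 2.34 m and side slope z = 2.5: A = (b + zy)y = (2.34 + 2.5×2.12)×2.12 = 16.2 m²; P = b + 2y√(1+z²) = 2.34 + 2×2.12×2.693 = 13.76 m.
Hydraulic radius R = A/P = 16.2/13.76 = 1.177 m.
Rearranging Manning's equation: n = (1/Q) A R^(2/3) S^(1/2) = (1/45.1) × 16.2 × 1.177^(2/3) × √0.01 = 0.04.

n = 0.04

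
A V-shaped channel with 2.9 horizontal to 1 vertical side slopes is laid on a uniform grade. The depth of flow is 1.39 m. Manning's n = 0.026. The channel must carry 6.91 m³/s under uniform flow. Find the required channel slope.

For a triangular section with side slope z = 2.9: A = zy² = 2.9×1.39² = 5.603 m²; P = 2y√(1+z²) = 2×1.39×3.068 = 8.528 m.
Hydraulic radius R = A/P = 5.603/8.528 = 0.657 m.
From Manning's equation, S = [nQ / (1 A R^(2/3))]² = [0.026 × 6.91 / (1 × 5.603 × 0.657^(2/3))]² = 0.0018.

S = 0.0018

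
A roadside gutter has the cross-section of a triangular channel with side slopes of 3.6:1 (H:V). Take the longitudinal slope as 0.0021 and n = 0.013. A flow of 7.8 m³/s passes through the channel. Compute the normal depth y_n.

y_n = 1 m

Manning's equation rearranged: A R^(2/3) = nQ / (1·√S) = 0.013 × 7.8 / (√0.0021) = 2.213.
At y = 1.13 m: A R^(2/3) = 3.065 — over.
At y = 0.681 m: A R^(2/3) = 0.7942 — short.
At y = 1 m: A R^(2/3) = 2.212 — matches.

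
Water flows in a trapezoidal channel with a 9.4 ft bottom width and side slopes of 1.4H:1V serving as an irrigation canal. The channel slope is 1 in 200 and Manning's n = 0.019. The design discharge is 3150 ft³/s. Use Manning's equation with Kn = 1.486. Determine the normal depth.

y_n = 8.99 ft

Manning's equation rearranged: A R^(2/3) = nQ / (1.486·√S) = 0.019 × 3150 / (1.486 × √0.005) = 569.6.
Try y = 7.1 ft: A R^(2/3) = 349.4 — low.
Try y = 10.7 ft: A R^(2/3) = 827 — high.
Try y = 8.99 ft: A R^(2/3) = 570.2 — close enough.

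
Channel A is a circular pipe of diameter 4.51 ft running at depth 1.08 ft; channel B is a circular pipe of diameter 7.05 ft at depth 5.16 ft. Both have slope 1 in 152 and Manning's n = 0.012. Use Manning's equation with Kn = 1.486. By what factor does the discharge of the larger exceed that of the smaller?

Channel A: For a circular section of diameter D = 4.51 ft at depth y = 1.08 ft, the central angle is θ = 2 arccos(1 − 2y/D) = 2.045 rad. Then A = (D²/8)(θ − sin θ) = 2.939 ft² and P = Dθ/2 = 4.612 ft. Hydraulic radius R = A/P = 2.939/4.612 = 0.6372 ft. Q_A = (1.486/0.012)·2.939·0.6372^(2/3)·√0.006579 = 21.86 ft³/s.
Channel B: For a circular section of diameter D = 7.05 ft at depth y = 5.16 ft, the central angle is θ = 2 arccos(1 − 2y/D) = 4.106 rad. Then A = (D²/8)(θ − sin θ) = 30.62 ft² and P = Dθ/2 = 14.47 ft. Hydraulic radius R = A/P = 30.62/14.47 = 2.115 ft. Q_B = (1.486/0.012)·30.62·2.115^(2/3)·√0.006579 = 506.7 ft³/s.
The larger discharge is 506.7 ft³/s and the smaller is 21.86 ft³/s; the ratio is 23.2.

23.2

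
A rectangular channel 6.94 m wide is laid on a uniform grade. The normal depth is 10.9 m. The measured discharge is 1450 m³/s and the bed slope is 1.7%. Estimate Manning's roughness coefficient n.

Flow area A = b·y = 6.94 × 10.9 = 75.65 m². Wetted perimeter P = b + 2y = 6.94 + 2×10.9 = 28.74 m.
Hydraulic radius R = A/P = 75.65/28.74 = 2.632 m.
Rearranging Manning's equation: n = (1/Q) A R^(2/3) S^(1/2) = (1/1450) × 75.65 × 2.632^(2/3) × √0.017 = 0.013.

n = 0.013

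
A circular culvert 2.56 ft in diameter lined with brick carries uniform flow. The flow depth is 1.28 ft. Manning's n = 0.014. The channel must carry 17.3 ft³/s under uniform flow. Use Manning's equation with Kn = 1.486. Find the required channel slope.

S = 0.00727

For a circular section of diameter D = 2.56 ft at depth y = 1.28 ft, the central angle is θ = 2 arccos(1 − 2y/D) = 3.142 rad. Then A = (D²/8)(θ − sin θ) = 2.574 ft² and P = Dθ/2 = 4.021 ft.
Hydraulic radius R = A/P = 2.574/4.021 = 0.64 ft.
From Manning's equation, S = [nQ / (1.486 A R^(2/3))]² = [0.014 × 17.3 / (1.486 × 2.574 × 0.64^(2/3))]² = 0.00727.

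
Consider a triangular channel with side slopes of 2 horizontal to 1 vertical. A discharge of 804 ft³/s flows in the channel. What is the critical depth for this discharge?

At critical depth, Q² T / (g A³) = 1, i.e. A³/T = Q²/g = 804²/32.2 = 20080.
Trying y = 4.46 ft: A³/T = 3529 — low.
Trying y = 7.01 ft: A³/T = 33850 — high.
Trying y = 6.31 ft: A³/T = 20010 — ≈ 20080.

y_c = 6.31 ft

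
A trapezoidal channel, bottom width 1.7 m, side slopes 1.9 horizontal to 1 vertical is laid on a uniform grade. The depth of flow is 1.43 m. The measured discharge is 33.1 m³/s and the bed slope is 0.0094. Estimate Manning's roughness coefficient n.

With bottom width b = 1.7 m and side slope z = 1.9: A = (b + zy)y = (1.7 + 1.9×1.43)×1.43 = 6.316 m²; P = b + 2y√(1+z²) = 1.7 + 2×1.43×2.147 = 7.841 m.
Hydraulic radius R = A/P = 6.316/7.841 = 0.8056 m.
Rearranging Manning's equation: n = (1/Q) A R^(2/3) S^(1/2) = (1/33.1) × 6.316 × 0.8056^(2/3) × √0.0094 = 0.016.

n = 0.016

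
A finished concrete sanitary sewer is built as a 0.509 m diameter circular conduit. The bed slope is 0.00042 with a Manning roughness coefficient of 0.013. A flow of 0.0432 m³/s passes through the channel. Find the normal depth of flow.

y_n = 0.264 m

Manning's equation rearranged: A R^(2/3) = nQ / (1·√S) = 0.013 × 0.0432 / (√0.00042) = 0.0274.
At y = 0.301 m: A R^(2/3) = 0.03382 — high.
At y = 0.236 m: A R^(2/3) = 0.0226 — low.
At y = 0.264 m: A R^(2/3) = 0.02738 — close enough.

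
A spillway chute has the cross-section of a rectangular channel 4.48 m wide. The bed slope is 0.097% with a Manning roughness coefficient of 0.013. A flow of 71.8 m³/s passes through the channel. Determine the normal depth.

Manning's equation rearranged: A R^(2/3) = nQ / (1·√S) = 0.013 × 71.8 / (√0.00097) = 29.97.
At y = 4.47 m: A R^(2/3) = 26.15 — short.
At y = 5.5 m: A R^(2/3) = 33.59 — over.
At y = 5 m: A R^(2/3) = 29.96 — matches.

y_n = 5 m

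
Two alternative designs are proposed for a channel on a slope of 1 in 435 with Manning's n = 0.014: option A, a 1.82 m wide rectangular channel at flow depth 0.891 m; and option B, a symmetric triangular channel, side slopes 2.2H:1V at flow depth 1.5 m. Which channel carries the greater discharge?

channel B

Channel A: Flow area A = b·y = 1.82 × 0.891 = 1.622 m². Wetted perimeter P = b + 2y = 1.82 + 2×0.891 = 3.602 m. Hydraulic radius R = A/P = 1.622/3.602 = 0.4502 m. Q_A = (1/0.014)·1.622·0.4502^(2/3)·√0.002299 = 3.262 m³/s.
Channel B: For a triangular section with side slope z = 2.2: A = zy² = 2.2×1.5² = 4.95 m²; P = 2y√(1+z²) = 2×1.5×2.417 = 7.25 m. Hydraulic radius R = A/P = 4.95/7.25 = 0.6828 m. Q_B = (1/0.014)·4.95·0.6828^(2/3)·√0.002299 = 13.14 m³/s.
Q_A = 3.262 m³/s vs Q_B = 13.14 m³/s, so channel B carries more.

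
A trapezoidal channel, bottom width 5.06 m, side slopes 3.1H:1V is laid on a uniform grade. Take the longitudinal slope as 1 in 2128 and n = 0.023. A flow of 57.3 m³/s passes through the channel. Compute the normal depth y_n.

Manning's equation rearranged: A R^(2/3) = nQ / (1·√S) = 0.023 × 57.3 / (√0.0004699) = 60.8.
Try y = 2.46 m: A R^(2/3) = 40.53 — low.
Try y = 2.96 m: A R^(2/3) = 60.75 — ≈ 60.8.

y_n = 2.96 m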